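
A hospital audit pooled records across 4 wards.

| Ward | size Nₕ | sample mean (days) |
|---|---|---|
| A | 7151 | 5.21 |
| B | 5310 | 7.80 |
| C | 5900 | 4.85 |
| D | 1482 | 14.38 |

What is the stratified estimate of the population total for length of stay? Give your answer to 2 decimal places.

128600.87

Population total = Σ Nₕ·x̄ₕ (each stratum's size times its mean).
7151·5.21 + 5310·7.80 + 5900·4.85 + 1482·14.38 = 37256.71 + 41418 + 28615 + 21311.16 = 128600.87.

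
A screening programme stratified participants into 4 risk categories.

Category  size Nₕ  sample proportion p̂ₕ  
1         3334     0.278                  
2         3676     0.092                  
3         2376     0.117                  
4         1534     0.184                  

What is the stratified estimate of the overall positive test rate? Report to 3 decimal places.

0.167

N = 3334 + 3676 + 2376 + 1534 = 10920.
Overall proportion = Σ (Nₕ/N)·p̂ₕ.
Σ Nₕp̂ₕ = 926.852 + 338.192 + 277.992 + 282.256 = 1825.292.
1825.292 / 10920 = 0.16715... → 0.167.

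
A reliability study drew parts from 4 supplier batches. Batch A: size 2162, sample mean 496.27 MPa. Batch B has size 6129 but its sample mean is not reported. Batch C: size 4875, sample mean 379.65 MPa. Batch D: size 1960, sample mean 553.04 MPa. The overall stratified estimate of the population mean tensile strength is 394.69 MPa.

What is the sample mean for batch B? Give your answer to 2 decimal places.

N = 2162 + 6129 + 4875 + 1960 = 15126.
Overall total = μ·N = 394.69·15126 = 5970080.94.
Subtract the known strata: 2162·496.27 + 4875·379.65 + 1960·553.04 = 4007687.89.
Remaining total for batch B: 5970080.94 − 4007687.89 = 1962393.05.
Divide by its size: 1962393.05 / 6129 = 320.1816... → 320.18.

320.18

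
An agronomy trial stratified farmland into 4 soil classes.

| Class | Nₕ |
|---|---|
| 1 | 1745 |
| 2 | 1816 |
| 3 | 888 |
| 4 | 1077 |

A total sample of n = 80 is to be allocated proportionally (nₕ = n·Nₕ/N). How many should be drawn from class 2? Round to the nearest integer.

Share of class 2 = 1816/5526 = 0.32863.
Allocate 80 × 0.32863 = 26.290... → 26.

26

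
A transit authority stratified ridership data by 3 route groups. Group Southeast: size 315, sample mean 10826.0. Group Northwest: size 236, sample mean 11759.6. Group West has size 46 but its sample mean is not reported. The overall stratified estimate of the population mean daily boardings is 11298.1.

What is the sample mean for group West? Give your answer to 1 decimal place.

N = 315 + 236 + 46 = 597.
Overall total = μ·N = 11298.1·597 = 6744965.7.
Subtract the known strata: 315·10826.0 + 236·11759.6 = 6185455.6.
Remaining total for group West: 6744965.7 − 6185455.6 = 559510.1.
Divide by its size: 559510.1 / 46 = 12163.263... → 12163.3.

12163.3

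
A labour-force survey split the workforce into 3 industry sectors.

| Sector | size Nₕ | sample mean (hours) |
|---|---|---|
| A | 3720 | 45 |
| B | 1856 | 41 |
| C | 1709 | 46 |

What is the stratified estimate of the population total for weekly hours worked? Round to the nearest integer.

Population total = Σ Nₕ·x̄ₕ (each stratum's size times its mean).
3720·45 + 1856·41 + 1709·46 = 167400 + 76096 + 78614 = 322110.

322110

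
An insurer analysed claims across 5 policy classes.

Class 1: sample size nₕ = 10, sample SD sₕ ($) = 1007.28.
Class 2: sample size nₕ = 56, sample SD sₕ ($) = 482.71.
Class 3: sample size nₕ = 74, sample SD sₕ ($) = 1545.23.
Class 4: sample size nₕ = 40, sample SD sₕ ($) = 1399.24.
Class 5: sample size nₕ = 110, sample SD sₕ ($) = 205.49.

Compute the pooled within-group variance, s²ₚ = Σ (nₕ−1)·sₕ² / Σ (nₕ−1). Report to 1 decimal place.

1: (10−1)·1007.28² = 9·1014612.9984 = 9131516.9856
2: (56−1)·482.71² = 55·233008.9441 = 12815491.9255
3: (74−1)·1545.23² = 73·2387735.7529 = 174304709.9617
4: (40−1)·1399.24² = 39·1957872.5776 = 76357030.5264
5: (110−1)·205.49² = 109·42226.1401 = 4602649.2709
Numerator = 277211398.6701; denominator = Σ(nₕ−1) = 285.
s²ₚ = 277211398.6701/285 = 972671.574... → 972671.6.

972671.6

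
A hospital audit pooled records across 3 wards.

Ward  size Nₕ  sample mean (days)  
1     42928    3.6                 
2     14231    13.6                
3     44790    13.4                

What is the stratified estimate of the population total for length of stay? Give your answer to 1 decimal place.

948268.4

Estimate total by summing Nₕ·x̄ₕ over strata.
42928·3.6 + 14231·13.6 + 44790·13.4 = 154540.8 + 193541.6 + 600186 = 948268.4.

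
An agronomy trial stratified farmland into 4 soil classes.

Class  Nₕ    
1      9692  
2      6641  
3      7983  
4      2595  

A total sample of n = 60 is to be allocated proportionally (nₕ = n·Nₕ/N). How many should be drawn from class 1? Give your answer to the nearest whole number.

22

Share of class 1 = 9692/26911 = 0.36015.
Allocate 60 × 0.36015 = 21.609... → 22.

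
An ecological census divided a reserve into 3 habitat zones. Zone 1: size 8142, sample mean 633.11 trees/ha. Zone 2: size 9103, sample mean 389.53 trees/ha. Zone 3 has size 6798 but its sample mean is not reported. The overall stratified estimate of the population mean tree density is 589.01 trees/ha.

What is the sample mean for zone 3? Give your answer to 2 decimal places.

Σ Nₕx̄ₕ = N·μ, so 6798·x̄_3 = 24043·589.01 − (8142·633.11 + 9103·389.53).
= 14161567.43 − 8700673.21 = 5460894.22.
x̄_3 = 5460894.22 / 6798 = 803.3089... → 803.31.

803.31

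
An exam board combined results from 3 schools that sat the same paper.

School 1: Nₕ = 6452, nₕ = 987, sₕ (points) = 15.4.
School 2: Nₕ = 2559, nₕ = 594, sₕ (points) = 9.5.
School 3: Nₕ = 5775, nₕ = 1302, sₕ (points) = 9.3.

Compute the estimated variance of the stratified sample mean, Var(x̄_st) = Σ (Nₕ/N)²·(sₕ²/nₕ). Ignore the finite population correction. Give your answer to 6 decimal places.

0.060437

N = 14786. Term for each stratum: Wₕ²sₕ²/nₕ.
Var(x̄_st) = 0.045752160 + 0.004550928 + 0.010133454 = 0.060436541 → 0.060437.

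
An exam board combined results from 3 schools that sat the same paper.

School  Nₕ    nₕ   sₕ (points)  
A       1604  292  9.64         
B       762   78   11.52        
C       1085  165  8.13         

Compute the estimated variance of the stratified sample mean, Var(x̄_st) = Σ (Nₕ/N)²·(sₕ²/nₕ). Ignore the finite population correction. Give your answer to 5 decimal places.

0.19130

N = 3451; Wₕ = Nₕ/N.
school A: (1604/3451)²·9.64²/292 = 0.06875274
school B: (762/3451)²·11.52²/78 = 0.08295267
school C: (1085/3451)²·8.13²/165 = 0.03959740
Sum = 0.19130282 → 0.19130.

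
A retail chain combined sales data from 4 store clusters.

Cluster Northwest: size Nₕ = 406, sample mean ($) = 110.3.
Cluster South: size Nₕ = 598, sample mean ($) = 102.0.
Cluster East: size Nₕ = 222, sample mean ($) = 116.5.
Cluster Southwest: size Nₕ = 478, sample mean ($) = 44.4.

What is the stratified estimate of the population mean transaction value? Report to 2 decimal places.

89.71

N = 1704; weights Wₕ = Nₕ/N = (0.2383, 0.3509, 0.1303, 0.2805).
x̄_st = Σ Wₕ·x̄ₕ = 0.2383·110.3 + 0.3509·102.0 + 0.1303·116.5 + 0.2805·44.4 ≈ 89.7089...
→ 89.71.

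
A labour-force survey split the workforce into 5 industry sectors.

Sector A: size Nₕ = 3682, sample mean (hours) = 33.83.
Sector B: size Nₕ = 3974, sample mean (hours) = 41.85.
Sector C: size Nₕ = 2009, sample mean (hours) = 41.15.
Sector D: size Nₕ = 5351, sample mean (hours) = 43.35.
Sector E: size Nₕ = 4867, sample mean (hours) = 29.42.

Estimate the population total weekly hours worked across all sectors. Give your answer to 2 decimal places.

A: 3682·33.83 = 124562.06
B: 3974·41.85 = 166311.9
C: 2009·41.15 = 82670.35
D: 5351·43.35 = 231965.85
E: 4867·29.42 = 143187.14
τ̂ = Σ Nₕx̄ₕ = 748697.30.

748697.30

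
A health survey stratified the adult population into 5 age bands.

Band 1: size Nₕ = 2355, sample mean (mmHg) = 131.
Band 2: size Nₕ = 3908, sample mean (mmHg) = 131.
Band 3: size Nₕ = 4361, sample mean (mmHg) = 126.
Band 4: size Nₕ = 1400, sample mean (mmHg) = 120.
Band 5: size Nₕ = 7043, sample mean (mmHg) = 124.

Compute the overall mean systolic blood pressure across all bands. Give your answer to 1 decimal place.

N = 19067; weights Wₕ = Nₕ/N = (0.1235, 0.2050, 0.2287, 0.0734, 0.3694).
x̄_st = Σ Wₕ·x̄ₕ = 0.1235·131 + 0.2050·131 + 0.2287·126 + 0.0734·120 + 0.3694·124 ≈ 126.463...
→ 126.5.

126.5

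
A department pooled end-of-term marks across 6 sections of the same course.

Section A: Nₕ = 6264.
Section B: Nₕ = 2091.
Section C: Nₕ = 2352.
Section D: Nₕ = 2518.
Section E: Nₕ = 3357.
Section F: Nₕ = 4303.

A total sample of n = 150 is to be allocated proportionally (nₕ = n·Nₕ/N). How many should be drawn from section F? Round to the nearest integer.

31

Share of section F = 4303/20885 = 0.20603.
Allocate 150 × 0.20603 = 30.905... → 31.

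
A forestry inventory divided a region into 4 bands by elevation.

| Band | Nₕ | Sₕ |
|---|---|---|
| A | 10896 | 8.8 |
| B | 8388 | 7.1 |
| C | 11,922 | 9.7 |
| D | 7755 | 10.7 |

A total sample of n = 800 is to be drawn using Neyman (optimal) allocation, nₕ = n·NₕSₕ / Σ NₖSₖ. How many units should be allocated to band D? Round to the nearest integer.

Σ NₕSₕ = 10896·8.8 + 8388·7.1 + 11922·9.7 + 7755·10.7 = 354061.5.
Share for D: 82978.5/354061.5 = 0.23436.
n_D = 800 × 0.23436 = 187.489... → 187.

187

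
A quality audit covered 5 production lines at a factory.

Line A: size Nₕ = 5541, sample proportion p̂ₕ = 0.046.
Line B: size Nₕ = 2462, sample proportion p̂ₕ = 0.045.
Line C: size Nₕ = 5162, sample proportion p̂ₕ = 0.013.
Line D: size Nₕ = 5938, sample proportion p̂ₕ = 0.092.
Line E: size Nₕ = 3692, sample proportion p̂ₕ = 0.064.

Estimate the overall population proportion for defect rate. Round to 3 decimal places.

N = 5541 + 2462 + 5162 + 5938 + 3692 = 22795.
Overall proportion = Σ (Nₕ/N)·p̂ₕ.
Σ Nₕp̂ₕ = 254.886 + 110.79 + 67.106 + 546.296 + 236.288 = 1215.366.
1215.366 / 22795 = 0.05332... → 0.053.

0.053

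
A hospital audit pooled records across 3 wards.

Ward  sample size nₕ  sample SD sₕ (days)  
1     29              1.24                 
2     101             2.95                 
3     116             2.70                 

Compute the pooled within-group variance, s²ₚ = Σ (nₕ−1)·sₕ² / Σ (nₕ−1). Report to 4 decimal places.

Degrees of freedom: 28 + 100 + 115 = 243.
Σ(nₕ−1)sₕ² = 28·1.5376 + 100·8.7025 + 115·7.29 = 1751.6528.
s²ₚ = 1751.6528 / 243 = 7.208448... → 7.2084.

7.2084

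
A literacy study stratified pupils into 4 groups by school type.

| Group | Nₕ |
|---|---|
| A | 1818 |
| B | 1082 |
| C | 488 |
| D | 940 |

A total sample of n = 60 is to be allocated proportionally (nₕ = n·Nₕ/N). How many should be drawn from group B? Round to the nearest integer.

Share of group B = 1082/4328 = 0.25000.
Allocate 60 × 0.25000 = 15 → 15.

15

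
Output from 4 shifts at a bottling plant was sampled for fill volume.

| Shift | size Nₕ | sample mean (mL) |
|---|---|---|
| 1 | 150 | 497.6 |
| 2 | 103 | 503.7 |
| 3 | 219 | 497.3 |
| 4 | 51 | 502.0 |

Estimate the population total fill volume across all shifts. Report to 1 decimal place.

1: 150·497.6 = 74640
2: 103·503.7 = 51881.1
3: 219·497.3 = 108908.7
4: 51·502.0 = 25602
τ̂ = Σ Nₕx̄ₕ = 261031.8.

261031.8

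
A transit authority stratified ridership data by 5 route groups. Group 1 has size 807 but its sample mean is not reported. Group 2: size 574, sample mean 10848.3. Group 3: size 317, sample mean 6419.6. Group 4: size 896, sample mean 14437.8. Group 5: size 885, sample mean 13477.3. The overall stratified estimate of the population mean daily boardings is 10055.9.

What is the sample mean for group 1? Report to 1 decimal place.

2303.4

N = 807 + 574 + 317 + 896 + 885 = 3479.
Overall total = μ·N = 10055.9·3479 = 34984476.1.
Subtract the known strata: 574·10848.3 + 317·6419.6 + 896·14437.8 + 885·13477.3 = 33125616.7.
Remaining total for group 1: 34984476.1 − 33125616.7 = 1858859.4.
Divide by its size: 1858859.4 / 807 = 2303.419... → 2303.4.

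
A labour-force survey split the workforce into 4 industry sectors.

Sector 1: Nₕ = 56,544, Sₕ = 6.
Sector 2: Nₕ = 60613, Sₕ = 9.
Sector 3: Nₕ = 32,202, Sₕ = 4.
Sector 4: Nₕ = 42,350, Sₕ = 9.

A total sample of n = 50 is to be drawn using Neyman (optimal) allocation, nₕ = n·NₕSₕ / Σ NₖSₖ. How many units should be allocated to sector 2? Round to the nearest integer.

1: NₕSₕ = 56544·6 = 339264
2: NₕSₕ = 60613·9 = 545517
3: NₕSₕ = 32202·4 = 128808
4: NₕSₕ = 42350·9 = 381150
Σ NₕSₕ = 1394739.
n_2 = 50·545517/1394739 = 19.556... → 20.

20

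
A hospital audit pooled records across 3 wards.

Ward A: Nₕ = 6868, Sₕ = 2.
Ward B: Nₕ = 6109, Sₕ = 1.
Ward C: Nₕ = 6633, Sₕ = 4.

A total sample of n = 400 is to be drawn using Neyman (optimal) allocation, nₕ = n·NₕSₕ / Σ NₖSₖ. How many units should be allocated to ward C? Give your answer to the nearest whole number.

A: NₕSₕ = 6868·2 = 13736
B: NₕSₕ = 6109·1 = 6109
C: NₕSₕ = 6633·4 = 26532
Σ NₕSₕ = 46377.
n_C = 400·26532/46377 = 228.838... → 229.

229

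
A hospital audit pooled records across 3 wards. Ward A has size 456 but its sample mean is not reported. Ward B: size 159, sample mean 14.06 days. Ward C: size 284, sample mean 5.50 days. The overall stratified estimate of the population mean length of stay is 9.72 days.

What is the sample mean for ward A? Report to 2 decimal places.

N = 456 + 159 + 284 = 899.
Overall total = μ·N = 9.72·899 = 8738.28.
Subtract the known strata: 159·14.06 + 284·5.50 = 3797.54.
Remaining total for ward A: 8738.28 − 3797.54 = 4940.74.
Divide by its size: 4940.74 / 456 = 10.8350... → 10.83.

10.83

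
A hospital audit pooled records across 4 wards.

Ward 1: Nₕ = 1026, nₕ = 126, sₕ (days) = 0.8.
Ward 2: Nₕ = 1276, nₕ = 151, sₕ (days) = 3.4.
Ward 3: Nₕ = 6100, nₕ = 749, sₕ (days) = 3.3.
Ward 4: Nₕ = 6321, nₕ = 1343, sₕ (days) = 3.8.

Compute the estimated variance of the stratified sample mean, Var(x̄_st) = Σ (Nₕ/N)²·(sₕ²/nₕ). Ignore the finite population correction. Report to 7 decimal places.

N = 14723. Term for each stratum: Wₕ²sₕ²/nₕ.
Var(x̄_st) = 0.0000246667 + 0.0005750288 + 0.0024958191 + 0.0019818471 = 0.0050773617 → 0.0050774.

0.0050774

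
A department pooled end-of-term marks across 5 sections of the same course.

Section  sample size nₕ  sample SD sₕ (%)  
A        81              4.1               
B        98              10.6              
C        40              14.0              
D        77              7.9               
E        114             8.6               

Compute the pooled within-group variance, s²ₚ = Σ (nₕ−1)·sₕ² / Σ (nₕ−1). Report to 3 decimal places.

81.453

A: (81−1)·4.1² = 80·16.81 = 1344.8
B: (98−1)·10.6² = 97·112.36 = 10898.92
C: (40−1)·14.0² = 39·196 = 7644
D: (77−1)·7.9² = 76·62.41 = 4743.16
E: (114−1)·8.6² = 113·73.96 = 8357.48
Numerator = 32988.36; denominator = Σ(nₕ−1) = 405.
s²ₚ = 32988.36/405 = 81.45274... → 81.453.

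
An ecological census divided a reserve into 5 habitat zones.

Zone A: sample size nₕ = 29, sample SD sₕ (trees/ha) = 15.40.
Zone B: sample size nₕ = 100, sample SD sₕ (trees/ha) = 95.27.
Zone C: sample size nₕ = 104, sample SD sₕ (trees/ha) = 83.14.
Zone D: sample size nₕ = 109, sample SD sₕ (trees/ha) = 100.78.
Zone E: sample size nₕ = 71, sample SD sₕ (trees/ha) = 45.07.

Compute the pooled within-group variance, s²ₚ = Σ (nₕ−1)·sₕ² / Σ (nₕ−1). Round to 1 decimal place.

Degrees of freedom: 28 + 99 + 103 + 108 + 70 = 408.
Σ(nₕ−1)sₕ² = 28·237.16 + 99·9076.3729 + 103·6912.2596 + 108·10156.6084 + 70·2031.3049 = 2856269.1861.
s²ₚ = 2856269.1861 / 408 = 7000.660... → 7000.7.

7000.7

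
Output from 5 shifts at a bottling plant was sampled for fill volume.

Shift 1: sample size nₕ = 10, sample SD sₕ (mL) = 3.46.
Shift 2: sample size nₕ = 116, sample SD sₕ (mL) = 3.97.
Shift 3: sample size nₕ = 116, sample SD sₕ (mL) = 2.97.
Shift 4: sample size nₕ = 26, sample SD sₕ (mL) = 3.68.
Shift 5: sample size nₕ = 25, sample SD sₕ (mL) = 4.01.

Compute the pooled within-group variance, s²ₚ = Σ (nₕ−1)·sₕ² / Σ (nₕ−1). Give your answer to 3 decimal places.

Degrees of freedom: 9 + 115 + 115 + 25 + 24 = 288.
Σ(nₕ−1)sₕ² = 9·11.9716 + 115·15.7609 + 115·8.8209 + 25·13.5424 + 24·16.0801 = 3659.1338.
s²ₚ = 3659.1338 / 288 = 12.70533... → 12.705.

12.705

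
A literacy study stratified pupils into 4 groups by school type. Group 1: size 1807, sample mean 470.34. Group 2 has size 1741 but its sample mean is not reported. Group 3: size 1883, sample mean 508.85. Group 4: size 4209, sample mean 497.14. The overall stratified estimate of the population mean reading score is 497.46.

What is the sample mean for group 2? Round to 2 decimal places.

Σ Nₕx̄ₕ = N·μ, so 1741·x̄_2 = 9640·497.46 − (1807·470.34 + 1883·508.85 + 4209·497.14).
= 4795514.4 − 3900531.19 = 894983.21.
x̄_2 = 894983.21 / 1741 = 514.0627... → 514.06.

514.06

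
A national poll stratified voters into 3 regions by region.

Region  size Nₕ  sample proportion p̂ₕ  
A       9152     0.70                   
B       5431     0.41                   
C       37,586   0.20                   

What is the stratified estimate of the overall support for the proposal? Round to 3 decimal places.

Wₕ = Nₕ/N with N = 52169: 0.1754, 0.1041, 0.7205.
p̂_st = 0.1754·0.70 + 0.1041·0.41 + 0.7205·0.20 ≈ 0.30958... → 0.310.

0.310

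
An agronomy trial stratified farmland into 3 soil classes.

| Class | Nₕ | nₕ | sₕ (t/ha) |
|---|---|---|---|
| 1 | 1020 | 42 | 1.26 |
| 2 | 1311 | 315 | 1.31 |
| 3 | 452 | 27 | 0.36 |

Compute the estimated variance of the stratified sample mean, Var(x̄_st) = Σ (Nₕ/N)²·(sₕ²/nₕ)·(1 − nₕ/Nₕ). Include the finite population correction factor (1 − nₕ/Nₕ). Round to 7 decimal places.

N = 2783; Wₕ = Nₕ/N.
class 1: (1020/2783)²·1.26²/42·(1 − 42/1020) = 0.0048686036
class 2: (1311/2783)²·1.31²/315·(1 − 315/1311) = 0.0009184757
class 3: (452/2783)²·0.36²/27·(1 − 27/452) = 0.0001190535
Sum = 0.0059061327 → 0.0059061.

0.0059061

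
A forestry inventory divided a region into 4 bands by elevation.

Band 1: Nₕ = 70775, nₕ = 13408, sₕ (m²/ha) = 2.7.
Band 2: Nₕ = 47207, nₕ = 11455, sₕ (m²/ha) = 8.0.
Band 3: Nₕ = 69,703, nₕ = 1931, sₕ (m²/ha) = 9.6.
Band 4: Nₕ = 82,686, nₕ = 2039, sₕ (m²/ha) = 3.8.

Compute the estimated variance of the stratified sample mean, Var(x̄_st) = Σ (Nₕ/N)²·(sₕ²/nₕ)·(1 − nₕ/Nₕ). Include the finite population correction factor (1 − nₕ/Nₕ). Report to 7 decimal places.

0.0038894

N = 270371; Wₕ = Nₕ/N.
band 1: (70775/270371)²·2.7²/13408·(1 − 13408/70775) = 0.0000301985
band 2: (47207/270371)²·8.0²/11455·(1 − 11455/47207) = 0.0001289946
band 3: (69703/270371)²·9.6²/1931·(1 − 1931/69703) = 0.0030841944
band 4: (82686/270371)²·3.8²/2039·(1 − 2039/82686) = 0.0006460259
Sum = 0.0038894134 → 0.0038894.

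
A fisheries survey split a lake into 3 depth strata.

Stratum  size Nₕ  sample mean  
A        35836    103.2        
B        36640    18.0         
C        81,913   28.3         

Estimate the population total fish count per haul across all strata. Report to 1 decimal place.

A: 35836·103.2 = 3698275.2
B: 36640·18.0 = 659520
C: 81913·28.3 = 2318137.9
τ̂ = Σ Nₕx̄ₕ = 6675933.1.

6675933.1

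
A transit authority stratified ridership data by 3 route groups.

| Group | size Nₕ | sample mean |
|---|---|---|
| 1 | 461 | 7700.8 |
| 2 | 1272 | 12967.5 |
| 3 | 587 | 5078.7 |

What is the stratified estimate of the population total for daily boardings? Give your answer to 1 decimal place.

Population total = Σ Nₕ·x̄ₕ (each stratum's size times its mean).
461·7700.8 + 1272·12967.5 + 587·5078.7 = 3550068.8 + 16494660 + 2981196.9 = 23025925.7.

23025925.7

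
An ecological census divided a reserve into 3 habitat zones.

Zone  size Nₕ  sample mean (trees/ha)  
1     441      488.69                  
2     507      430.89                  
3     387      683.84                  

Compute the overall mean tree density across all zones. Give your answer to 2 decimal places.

523.31

x̄_st = (Σ Nₕx̄ₕ) / (Σ Nₕ) = (441·488.69 + 507·430.89 + 387·683.84) / 1335
= 698619.6 / 1335 = 523.3106... → 523.31.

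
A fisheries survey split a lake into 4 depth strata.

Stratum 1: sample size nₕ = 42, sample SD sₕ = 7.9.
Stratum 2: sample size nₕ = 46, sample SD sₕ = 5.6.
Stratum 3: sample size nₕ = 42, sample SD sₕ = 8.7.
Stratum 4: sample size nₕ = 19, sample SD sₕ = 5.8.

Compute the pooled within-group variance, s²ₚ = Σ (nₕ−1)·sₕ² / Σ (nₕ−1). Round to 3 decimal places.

52.957

Degrees of freedom: 41 + 45 + 41 + 18 = 145.
Σ(nₕ−1)sₕ² = 41·62.41 + 45·31.36 + 41·75.69 + 18·33.64 = 7678.82.
s²ₚ = 7678.82 / 145 = 52.95738... → 52.957.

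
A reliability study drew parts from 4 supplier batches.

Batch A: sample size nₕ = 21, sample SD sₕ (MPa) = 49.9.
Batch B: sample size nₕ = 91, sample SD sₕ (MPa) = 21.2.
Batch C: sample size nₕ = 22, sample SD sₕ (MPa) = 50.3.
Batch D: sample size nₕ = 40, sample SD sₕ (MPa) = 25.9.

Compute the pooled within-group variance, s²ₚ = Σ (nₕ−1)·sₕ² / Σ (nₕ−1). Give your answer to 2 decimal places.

997.31

Degrees of freedom: 20 + 90 + 21 + 39 = 170.
Σ(nₕ−1)sₕ² = 20·2490.01 + 90·449.44 + 21·2530.09 + 39·670.81 = 169543.28.
s²ₚ = 169543.28 / 170 = 997.3134... → 997.31.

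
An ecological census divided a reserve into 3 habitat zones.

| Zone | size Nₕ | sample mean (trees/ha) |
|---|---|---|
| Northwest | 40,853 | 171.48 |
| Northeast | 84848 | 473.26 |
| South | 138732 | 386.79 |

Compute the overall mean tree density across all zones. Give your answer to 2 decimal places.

381.27

x̄_st = (Σ Nₕx̄ₕ) / (Σ Nₕ) = (40853·171.48 + 84848·473.26 + 138732·386.79) / 264433
= 100820787.2 / 264433 = 381.2716... → 381.27.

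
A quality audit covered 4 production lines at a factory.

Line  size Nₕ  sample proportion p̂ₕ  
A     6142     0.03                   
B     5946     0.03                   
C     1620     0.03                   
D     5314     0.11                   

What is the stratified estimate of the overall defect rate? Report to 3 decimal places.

N = 6142 + 5946 + 1620 + 5314 = 19022.
Overall proportion = Σ (Nₕ/N)·p̂ₕ.
Σ Nₕp̂ₕ = 184.26 + 178.38 + 48.6 + 584.54 = 995.78.
995.78 / 19022 = 0.05235... → 0.052.

0.052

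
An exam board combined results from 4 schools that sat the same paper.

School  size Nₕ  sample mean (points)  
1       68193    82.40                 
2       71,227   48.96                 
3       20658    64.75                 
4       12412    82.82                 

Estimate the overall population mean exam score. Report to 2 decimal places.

N = 172490; weights Wₕ = Nₕ/N = (0.3953, 0.4129, 0.1198, 0.0720).
x̄_st = Σ Wₕ·x̄ₕ = 0.3953·82.40 + 0.4129·48.96 + 0.1198·64.75 + 0.0720·82.82 ≈ 66.5079...
→ 66.51.

66.51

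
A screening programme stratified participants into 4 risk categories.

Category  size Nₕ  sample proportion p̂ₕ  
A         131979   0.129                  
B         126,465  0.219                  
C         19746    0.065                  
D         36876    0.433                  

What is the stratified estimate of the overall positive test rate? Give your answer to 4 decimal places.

0.1967

Wₕ = Nₕ/N with N = 315066: 0.4189, 0.4014, 0.0627, 0.1170.
p̂_st = 0.4189·0.129 + 0.4014·0.219 + 0.0627·0.065 + 0.1170·0.433 ≈ 0.196695... → 0.1967.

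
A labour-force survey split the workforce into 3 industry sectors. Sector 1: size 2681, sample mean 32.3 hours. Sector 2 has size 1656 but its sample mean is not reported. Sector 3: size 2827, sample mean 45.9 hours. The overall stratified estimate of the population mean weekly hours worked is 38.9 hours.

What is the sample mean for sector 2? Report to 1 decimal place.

37.6

Σ Nₕx̄ₕ = N·μ, so 1656·x̄_2 = 7164·38.9 − (2681·32.3 + 2827·45.9).
= 278679.6 − 216355.6 = 62324.
x̄_2 = 62324 / 1656 = 37.635... → 37.6.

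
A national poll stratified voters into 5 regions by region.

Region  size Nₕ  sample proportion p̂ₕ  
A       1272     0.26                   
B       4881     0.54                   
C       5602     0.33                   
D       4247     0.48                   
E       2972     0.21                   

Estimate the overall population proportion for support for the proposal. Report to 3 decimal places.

0.394

N = 1272 + 4881 + 5602 + 4247 + 2972 = 18974.
Overall proportion = Σ (Nₕ/N)·p̂ₕ.
Σ Nₕp̂ₕ = 330.72 + 2635.74 + 1848.66 + 2038.56 + 624.12 = 7477.8.
7477.8 / 18974 = 0.39411... → 0.394.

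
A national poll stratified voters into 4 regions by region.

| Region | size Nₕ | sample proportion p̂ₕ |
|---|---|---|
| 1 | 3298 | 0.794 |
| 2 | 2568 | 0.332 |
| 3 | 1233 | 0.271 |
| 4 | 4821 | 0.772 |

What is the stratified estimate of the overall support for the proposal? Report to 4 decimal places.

Wₕ = Nₕ/N with N = 11920: 0.2767, 0.2154, 0.1034, 0.4044.
p̂_st = 0.2767·0.794 + 0.2154·0.332 + 0.1034·0.271 + 0.4044·0.772 ≈ 0.631472... → 0.6315.

0.6315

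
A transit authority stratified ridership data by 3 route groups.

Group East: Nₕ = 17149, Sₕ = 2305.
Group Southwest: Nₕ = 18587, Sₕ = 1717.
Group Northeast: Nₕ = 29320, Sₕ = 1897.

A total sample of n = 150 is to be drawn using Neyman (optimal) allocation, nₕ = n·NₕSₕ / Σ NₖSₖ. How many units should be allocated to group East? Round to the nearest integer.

Σ NₕSₕ = 17149·2305 + 18587·1717 + 29320·1897 = 127062364.
Share for East: 39528445/127062364 = 0.31109.
n_East = 150 × 0.31109 = 46.664... → 47.

47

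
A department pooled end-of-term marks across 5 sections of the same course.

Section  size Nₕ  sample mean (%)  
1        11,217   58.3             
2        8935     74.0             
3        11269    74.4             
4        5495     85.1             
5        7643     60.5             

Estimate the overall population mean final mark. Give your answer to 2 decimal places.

69.20

N = 11217 + 8935 + 11269 + 5495 + 7643 = 44559.
Overall mean = Σ (Nₕ/N)·x̄ₕ — weight by population share, not a simple average.
Σ Nₕx̄ₕ = 11217·58.3 + 8935·74.0 + 11269·74.4 + 5495·85.1 + 7643·60.5 = 653951.1 + 661190 + 838413.6 + 467624.5 + 462401.5 = 3083580.7.
Divide by N: 3083580.7 / 44559 = 69.2022... → 69.20.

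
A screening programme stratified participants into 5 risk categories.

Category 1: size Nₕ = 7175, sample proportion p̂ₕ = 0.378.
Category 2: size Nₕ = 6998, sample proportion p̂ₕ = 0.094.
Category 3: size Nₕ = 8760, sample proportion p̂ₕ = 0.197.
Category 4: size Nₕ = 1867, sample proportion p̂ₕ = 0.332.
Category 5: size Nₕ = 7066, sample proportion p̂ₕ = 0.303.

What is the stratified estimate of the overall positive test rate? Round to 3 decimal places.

0.247

Wₕ = Nₕ/N with N = 31866: 0.2252, 0.2196, 0.2749, 0.0586, 0.2217.
p̂_st = 0.2252·0.378 + 0.2196·0.094 + 0.2749·0.197 + 0.0586·0.332 + 0.2217·0.303 ≈ 0.24655... → 0.247.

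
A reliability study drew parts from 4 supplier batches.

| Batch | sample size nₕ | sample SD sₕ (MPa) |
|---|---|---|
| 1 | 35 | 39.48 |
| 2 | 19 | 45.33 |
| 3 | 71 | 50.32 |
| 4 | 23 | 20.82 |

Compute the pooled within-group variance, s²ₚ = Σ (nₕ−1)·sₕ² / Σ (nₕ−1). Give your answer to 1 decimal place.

1922.0

Degrees of freedom: 34 + 18 + 70 + 22 = 144.
Σ(nₕ−1)sₕ² = 34·1558.6704 + 18·2054.8089 + 70·2532.1024 + 22·433.4724 = 276764.9146.
s²ₚ = 276764.9146 / 144 = 1921.979... → 1922.0.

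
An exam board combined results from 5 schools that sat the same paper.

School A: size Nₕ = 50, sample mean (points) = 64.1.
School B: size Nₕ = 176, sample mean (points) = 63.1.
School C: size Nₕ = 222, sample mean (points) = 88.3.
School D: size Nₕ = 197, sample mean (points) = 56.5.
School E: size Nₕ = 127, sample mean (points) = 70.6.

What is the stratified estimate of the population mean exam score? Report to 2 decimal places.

x̄_st = (Σ Nₕx̄ₕ) / (Σ Nₕ) = (50·64.1 + 176·63.1 + 222·88.3 + 197·56.5 + 127·70.6) / 772
= 54009.9 / 772 = 69.9610... → 69.96.

69.96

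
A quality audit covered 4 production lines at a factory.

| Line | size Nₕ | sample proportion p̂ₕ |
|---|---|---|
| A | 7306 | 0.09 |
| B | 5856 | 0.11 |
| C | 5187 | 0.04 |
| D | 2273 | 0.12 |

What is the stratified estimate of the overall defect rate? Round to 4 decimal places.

Wₕ = Nₕ/N with N = 20622: 0.3543, 0.2840, 0.2515, 0.1102.
p̂_st = 0.3543·0.09 + 0.2840·0.11 + 0.2515·0.04 + 0.1102·0.12 ≈ 0.086410... → 0.0864.

0.0864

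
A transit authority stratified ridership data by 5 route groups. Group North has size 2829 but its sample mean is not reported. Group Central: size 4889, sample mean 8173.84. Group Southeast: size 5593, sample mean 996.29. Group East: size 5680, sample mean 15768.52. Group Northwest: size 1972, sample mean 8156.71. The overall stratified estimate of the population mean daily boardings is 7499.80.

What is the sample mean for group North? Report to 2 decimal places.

2132.88

Σ Nₕx̄ₕ = N·μ, so 2829·x̄_North = 20963·7499.80 − (4889·8173.84 + 5593·996.29 + 5680·15768.52 + 1972·8156.71).
= 157218307.4 − 151184379.45 = 6033927.95.
x̄_North = 6033927.95 / 2829 = 2132.8837... → 2132.88.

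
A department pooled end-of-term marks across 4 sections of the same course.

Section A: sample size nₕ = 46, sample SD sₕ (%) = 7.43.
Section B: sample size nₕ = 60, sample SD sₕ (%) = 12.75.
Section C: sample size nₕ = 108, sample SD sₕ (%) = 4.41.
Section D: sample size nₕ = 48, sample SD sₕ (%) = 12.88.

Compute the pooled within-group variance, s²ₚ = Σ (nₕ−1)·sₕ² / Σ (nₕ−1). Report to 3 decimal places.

85.091

Degrees of freedom: 45 + 59 + 107 + 47 = 258.
Σ(nₕ−1)sₕ² = 45·55.2049 + 59·162.5625 + 107·19.4481 + 47·165.8944 = 21953.3915.
s²ₚ = 21953.3915 / 258 = 85.09066... → 85.091.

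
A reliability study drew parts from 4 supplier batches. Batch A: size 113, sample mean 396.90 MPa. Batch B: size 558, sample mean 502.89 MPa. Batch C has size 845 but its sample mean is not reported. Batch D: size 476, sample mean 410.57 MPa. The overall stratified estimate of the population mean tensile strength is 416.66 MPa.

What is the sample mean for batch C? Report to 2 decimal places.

N = 113 + 558 + 845 + 476 = 1992.
Overall total = μ·N = 416.66·1992 = 829986.72.
Subtract the known strata: 113·396.90 + 558·502.89 + 476·410.57 = 520893.64.
Remaining total for batch C: 829986.72 − 520893.64 = 309093.08.
Divide by its size: 309093.08 / 845 = 365.7906... → 365.79.

365.79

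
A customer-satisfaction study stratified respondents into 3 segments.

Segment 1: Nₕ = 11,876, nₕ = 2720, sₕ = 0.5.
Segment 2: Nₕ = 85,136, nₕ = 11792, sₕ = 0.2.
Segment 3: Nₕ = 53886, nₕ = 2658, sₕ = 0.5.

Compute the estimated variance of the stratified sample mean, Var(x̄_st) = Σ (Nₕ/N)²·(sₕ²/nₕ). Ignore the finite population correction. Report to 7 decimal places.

N = 150898. Term for each stratum: Wₕ²sₕ²/nₕ.
Var(x̄_st) = 0.0000005693 + 0.0000010798 + 0.0000119942 = 0.0000136432 → 0.0000136.

0.0000136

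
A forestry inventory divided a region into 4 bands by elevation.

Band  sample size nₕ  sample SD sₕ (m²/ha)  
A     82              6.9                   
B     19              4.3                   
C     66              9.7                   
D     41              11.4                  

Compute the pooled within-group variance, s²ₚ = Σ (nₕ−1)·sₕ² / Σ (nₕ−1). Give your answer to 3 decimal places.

75.997

Degrees of freedom: 81 + 18 + 65 + 40 = 204.
Σ(nₕ−1)sₕ² = 81·47.61 + 18·18.49 + 65·94.09 + 40·129.96 = 15503.48.
s²ₚ = 15503.48 / 204 = 75.99745... → 75.997.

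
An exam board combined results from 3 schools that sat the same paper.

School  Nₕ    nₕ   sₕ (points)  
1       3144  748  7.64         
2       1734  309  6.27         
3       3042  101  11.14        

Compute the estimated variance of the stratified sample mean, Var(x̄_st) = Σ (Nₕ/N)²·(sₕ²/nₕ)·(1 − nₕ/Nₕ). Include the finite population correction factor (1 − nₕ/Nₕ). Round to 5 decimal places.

0.18963

N = 7920; Wₕ = Nₕ/N.
school 1: (3144/7920)²·7.64²/748·(1 − 748/3144) = 0.00937139
school 2: (1734/7920)²·6.27²/309·(1 − 309/1734) = 0.00501176
school 3: (3042/7920)²·11.14²/101·(1 − 101/3042) = 0.17524792
Sum = 0.18963107 → 0.18963.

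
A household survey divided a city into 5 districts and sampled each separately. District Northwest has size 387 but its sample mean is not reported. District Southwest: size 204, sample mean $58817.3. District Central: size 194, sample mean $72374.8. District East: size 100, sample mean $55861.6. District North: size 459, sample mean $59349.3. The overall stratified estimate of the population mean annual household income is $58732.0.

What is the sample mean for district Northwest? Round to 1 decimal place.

51857.6

Σ Nₕx̄ₕ = N·μ, so 387·x̄_Northwest = 1344·58732.0 − (204·58817.3 + 194·72374.8 + 100·55861.6 + 459·59349.3).
= 78935808 − 58866929.1 = 20068878.9.
x̄_Northwest = 20068878.9 / 387 = 51857.568... → 51857.6.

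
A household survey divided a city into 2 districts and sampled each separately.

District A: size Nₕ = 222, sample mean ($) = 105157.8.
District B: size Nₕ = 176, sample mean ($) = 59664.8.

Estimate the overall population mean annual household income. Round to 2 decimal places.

N = 222 + 176 = 398.
The stratified mean weights each stratum mean by its population share Nₕ/N.
Σ Nₕx̄ₕ = 222·105157.8 + 176·59664.8 = 23345031.6 + 10501004.8 = 33846036.4.
Divide by N: 33846036.4 / 398 = 85040.2925... → 85040.29.

85040.29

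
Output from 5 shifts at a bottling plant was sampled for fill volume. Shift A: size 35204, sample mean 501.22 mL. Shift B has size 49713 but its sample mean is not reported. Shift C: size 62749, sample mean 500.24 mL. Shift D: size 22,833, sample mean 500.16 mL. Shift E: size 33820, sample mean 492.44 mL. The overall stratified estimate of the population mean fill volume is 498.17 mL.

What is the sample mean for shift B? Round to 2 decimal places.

N = 35204 + 49713 + 62749 + 22833 + 33820 = 204319.
Overall total = μ·N = 498.17·204319 = 101785596.23.
Subtract the known strata: 35204·501.22 + 62749·500.24 + 22833·500.16 + 33820·492.44 = 77108982.72.
Remaining total for shift B: 101785596.23 − 77108982.72 = 24676613.51.
Divide by its size: 24676613.51 / 49713 = 496.3815... → 496.38.

496.38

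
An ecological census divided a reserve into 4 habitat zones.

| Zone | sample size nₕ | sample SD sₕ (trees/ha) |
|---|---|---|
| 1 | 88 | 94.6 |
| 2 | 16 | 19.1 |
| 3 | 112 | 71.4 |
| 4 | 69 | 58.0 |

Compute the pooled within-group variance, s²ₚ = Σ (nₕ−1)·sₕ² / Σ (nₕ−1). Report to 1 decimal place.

1: (88−1)·94.6² = 87·8949.16 = 778576.92
2: (16−1)·19.1² = 15·364.81 = 5472.15
3: (112−1)·71.4² = 111·5097.96 = 565873.56
4: (69−1)·58.0² = 68·3364 = 228752
Numerator = 1578674.63; denominator = Σ(nₕ−1) = 281.
s²ₚ = 1578674.63/281 = 5618.059... → 5618.1.

5618.1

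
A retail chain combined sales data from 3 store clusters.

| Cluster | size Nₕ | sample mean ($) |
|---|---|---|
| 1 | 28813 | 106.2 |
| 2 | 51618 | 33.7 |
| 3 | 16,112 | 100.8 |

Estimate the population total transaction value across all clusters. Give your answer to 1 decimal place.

1: 28813·106.2 = 3059940.6
2: 51618·33.7 = 1739526.6
3: 16112·100.8 = 1624089.6
τ̂ = Σ Nₕx̄ₕ = 6423556.8.

6423556.8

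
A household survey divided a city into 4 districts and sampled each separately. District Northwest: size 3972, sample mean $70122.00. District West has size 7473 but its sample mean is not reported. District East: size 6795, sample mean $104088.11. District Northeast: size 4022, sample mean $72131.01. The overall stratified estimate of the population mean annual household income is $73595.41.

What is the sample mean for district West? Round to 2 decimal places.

48503.52

N = 3972 + 7473 + 6795 + 4022 = 22262.
Overall total = μ·N = 73595.41·22262 = 1638381017.42.
Subtract the known strata: 3972·70122.00 + 6795·104088.11 + 4022·72131.01 = 1275914213.67.
Remaining total for district West: 1638381017.42 − 1275914213.67 = 362466803.75.
Divide by its size: 362466803.75 / 7473 = 48503.5198... → 48503.52.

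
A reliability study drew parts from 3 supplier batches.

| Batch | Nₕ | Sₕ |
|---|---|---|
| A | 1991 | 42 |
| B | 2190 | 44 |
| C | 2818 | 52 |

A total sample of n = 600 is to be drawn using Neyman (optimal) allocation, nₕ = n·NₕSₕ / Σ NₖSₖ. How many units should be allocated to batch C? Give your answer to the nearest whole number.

269

A: NₕSₕ = 1991·42 = 83622
B: NₕSₕ = 2190·44 = 96360
C: NₕSₕ = 2818·52 = 146536
Σ NₕSₕ = 326518.
n_C = 600·146536/326518 = 269.270... → 269.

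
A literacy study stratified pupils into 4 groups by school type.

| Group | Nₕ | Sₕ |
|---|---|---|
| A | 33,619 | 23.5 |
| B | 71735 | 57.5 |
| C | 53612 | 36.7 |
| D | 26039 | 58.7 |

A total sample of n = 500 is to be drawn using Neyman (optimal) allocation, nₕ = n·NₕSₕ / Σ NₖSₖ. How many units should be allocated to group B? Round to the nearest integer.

245

A: NₕSₕ = 33619·23.5 = 790046.5
B: NₕSₕ = 71735·57.5 = 4124762.5
C: NₕSₕ = 53612·36.7 = 1967560.4
D: NₕSₕ = 26039·58.7 = 1528489.3
Σ NₕSₕ = 8410858.7.
n_B = 500·4124762.5/8410858.7 = 245.205... → 245.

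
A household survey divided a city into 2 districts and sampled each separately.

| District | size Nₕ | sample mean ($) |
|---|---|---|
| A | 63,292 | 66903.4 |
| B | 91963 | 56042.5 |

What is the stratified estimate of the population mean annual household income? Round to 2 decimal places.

N = 63292 + 91963 = 155255.
Overall mean = Σ (Nₕ/N)·x̄ₕ — weight by population share, not a simple average.
Σ Nₕx̄ₕ = 63292·66903.4 + 91963·56042.5 = 4234449992.8 + 5153836427.5 = 9388286420.3.
Divide by N: 9388286420.3 / 155255 = 60470.1067... → 60470.11.

60470.11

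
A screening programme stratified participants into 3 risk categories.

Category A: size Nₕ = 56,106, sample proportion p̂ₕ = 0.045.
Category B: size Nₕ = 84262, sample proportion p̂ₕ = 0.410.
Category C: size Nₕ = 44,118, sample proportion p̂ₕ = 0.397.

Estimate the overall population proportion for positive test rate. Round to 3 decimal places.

0.296

Wₕ = Nₕ/N with N = 184486: 0.3041, 0.4567, 0.2391.
p̂_st = 0.3041·0.045 + 0.4567·0.410 + 0.2391·0.397 ≈ 0.29589... → 0.296.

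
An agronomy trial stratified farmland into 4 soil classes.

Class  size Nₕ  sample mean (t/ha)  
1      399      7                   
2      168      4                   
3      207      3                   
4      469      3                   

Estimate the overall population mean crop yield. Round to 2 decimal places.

N = 1243; weights Wₕ = Nₕ/N = (0.3210, 0.1352, 0.1665, 0.3773).
x̄_st = Σ Wₕ·x̄ₕ = 0.3210·7 + 0.1352·4 + 0.1665·3 + 0.3773·3 ≈ 4.4191...
→ 4.42.

4.42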